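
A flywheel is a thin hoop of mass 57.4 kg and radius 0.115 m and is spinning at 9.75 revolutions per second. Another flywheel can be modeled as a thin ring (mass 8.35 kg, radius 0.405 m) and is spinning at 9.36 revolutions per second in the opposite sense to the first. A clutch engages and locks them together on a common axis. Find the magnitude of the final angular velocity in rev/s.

|ω_f| ≈ 2.55 rev/s

No external torque acts about the common axis, so total angular momentum is conserved.
Moments of inertia: I_A = (57.4)(0.115)² = 0.7591 kg·m²; I_B = (8.35)(0.405)² = 1.370 kg·m².
Taking A's sense as positive: L = (0.7591)(9.75) − (1.370)(9.36) = -5.418 kg·m²·rev/s.
Combined I = 0.7591 + 1.370 = 2.129 kg·m².
ω_f = L / I = -5.418 / 2.129 = -2.545 rev/s.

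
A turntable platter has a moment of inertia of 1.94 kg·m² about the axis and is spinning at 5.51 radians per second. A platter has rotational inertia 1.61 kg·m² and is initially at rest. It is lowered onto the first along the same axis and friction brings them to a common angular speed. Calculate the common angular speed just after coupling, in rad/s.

|ω_f| ≈ 3.01 rad/s

No external torque acts about the common axis, so total angular momentum is conserved.
Taking A's sense as positive: L = (1.940)(5.51) = 10.69 kg·m²·rad/s.
Combined I = 1.940 + 1.610 = 3.550 kg·m².
ω_f = L / I = 10.69 / 3.550 = 3.011 rad/s.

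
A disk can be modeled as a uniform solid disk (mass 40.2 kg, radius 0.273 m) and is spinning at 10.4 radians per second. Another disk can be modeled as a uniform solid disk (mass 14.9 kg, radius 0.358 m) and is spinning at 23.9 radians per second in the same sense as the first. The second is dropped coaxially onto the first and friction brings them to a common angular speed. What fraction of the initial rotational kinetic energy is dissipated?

The coupling torques are internal; angular momentum about the shared axis is conserved.
Moments of inertia: I_A = ½(40.2)(0.273)² = 1.498 kg·m²; I_B = ½(14.9)(0.358)² = 0.9548 kg·m².
Taking A's sense as positive: L = (1.498)(10.4) + (0.9548)(23.9) = 38.40 kg·m²·rad/s.
Combined I = 1.498 + 0.9548 = 2.453 kg·m².
ω_f = L / I = 38.40 / 2.453 = 15.66 rad/s.
KE_i = ½ΣIω² = 353.7 J; KE_f = ½(2.453)(15.66)² = 300.6 J.
Fraction dissipated = (KE_i − KE_f)/KE_i = 0.1502.

fraction ≈ 0.150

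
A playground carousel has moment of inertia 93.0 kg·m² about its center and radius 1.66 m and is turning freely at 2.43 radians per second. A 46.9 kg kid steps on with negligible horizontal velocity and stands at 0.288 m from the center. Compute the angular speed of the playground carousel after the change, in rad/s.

No external torque acts about the center; L_before = L_after.
Added inertia Σmr² = (46.9)(0.288)² = 3.890 kg·m²; I_f = 93.00 + 3.890 = 96.89 kg·m².
ω_f = I_p ω_i / I_f = (93.00)(2.43) / 96.89 = 2.332 rad/s.

ω_f ≈ 2.33 rad/s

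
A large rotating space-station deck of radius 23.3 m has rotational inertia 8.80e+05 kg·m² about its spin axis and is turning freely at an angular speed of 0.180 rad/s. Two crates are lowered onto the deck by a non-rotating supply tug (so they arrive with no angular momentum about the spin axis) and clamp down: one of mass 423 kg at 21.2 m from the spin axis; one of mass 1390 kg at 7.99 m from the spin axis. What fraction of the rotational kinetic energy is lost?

The added mass arrives with no angular momentum about the spin axis, and any external torque about the spin axis is negligible, so the system's angular momentum is conserved.
Added inertia Σmr² = (423)(21.2)² + (1390)(7.99)² = 2.789e+05 kg·m²; I_f = 8.800e+05 + 2.789e+05 = 1.159e+06 kg·m².
ω_f = I_p ω_i / I_f = (8.800e+05)(0.180) / 1.159e+06 = 0.1367 rad/s.
KE_i = ½(8.800e+05)(0.1800 rad/s)² = 14260 J; KE_f = ½(1.159e+06)(0.1367)² = 10830 J.
Fraction lost = 0.2406.

fraction ≈ 0.241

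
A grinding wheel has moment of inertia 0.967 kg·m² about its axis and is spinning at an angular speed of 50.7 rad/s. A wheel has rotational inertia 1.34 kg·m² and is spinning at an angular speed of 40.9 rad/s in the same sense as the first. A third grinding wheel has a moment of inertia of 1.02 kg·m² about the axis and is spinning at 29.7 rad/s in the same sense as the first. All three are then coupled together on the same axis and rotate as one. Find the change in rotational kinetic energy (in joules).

The coupling torques are internal; angular momentum about the shared axis is conserved.
Taking A's sense as positive: L = (0.9670)(50.7) + (1.340)(40.9) + (1.020)(29.7) = 134.1 kg·m²·rad/s.
Combined I = 0.9670 + 1.340 + 1.020 = 3.327 kg·m².
ω_f = L / I = 134.1 / 3.327 = 40.31 rad/s.
KE_i = ½ΣIω² = 2813 J; KE_f = ½(3.327)(40.31)² = 2704 J.

ΔKE ≈ -110 J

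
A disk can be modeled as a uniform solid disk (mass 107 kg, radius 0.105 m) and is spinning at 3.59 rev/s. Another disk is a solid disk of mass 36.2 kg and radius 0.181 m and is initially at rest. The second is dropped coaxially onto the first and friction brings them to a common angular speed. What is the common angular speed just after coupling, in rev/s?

|ω_f| ≈ 1.79 rev/s

No external torque acts about the common axis, so total angular momentum is conserved.
Moments of inertia: I_A = ½(107)(0.105)² = 0.5898 kg·m²; I_B = ½(36.2)(0.181)² = 0.5930 kg·m².
Taking A's sense as positive: L = (0.5898)(3.59) = 2.118 kg·m²·rev/s.
Combined I = 0.5898 + 0.5930 = 1.183 kg·m².
ω_f = L / I = 2.118 / 1.183 = 1.790 rev/s.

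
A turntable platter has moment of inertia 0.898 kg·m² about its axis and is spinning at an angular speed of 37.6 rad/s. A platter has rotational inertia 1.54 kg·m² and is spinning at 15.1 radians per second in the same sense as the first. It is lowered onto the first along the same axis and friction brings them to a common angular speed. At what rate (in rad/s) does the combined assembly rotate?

The coupling torques are internal; angular momentum about the shared axis is conserved.
Taking A's sense as positive: L = (0.8980)(37.6) + (1.540)(15.1) = 57.02 kg·m²·rad/s.
Combined I = 0.8980 + 1.540 = 2.438 kg·m².
ω_f = L / I = 57.02 / 2.438 = 23.39 rad/s.

|ω_f| ≈ 23.4 rad/s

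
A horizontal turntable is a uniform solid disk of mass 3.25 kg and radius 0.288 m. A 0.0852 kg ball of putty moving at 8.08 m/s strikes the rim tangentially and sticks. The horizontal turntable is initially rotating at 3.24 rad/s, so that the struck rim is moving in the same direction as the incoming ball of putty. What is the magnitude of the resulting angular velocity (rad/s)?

|ω_f| ≈ 4.48 rad/s

About the axle the impulsive forces during the collision are internal, so angular momentum about that axis is conserved.
I_p = ½(3.25)(0.288)² = 0.1348 kg·m². Taking the sense of the ball of putty's angular momentum as positive, L_{ball} = m v R = (0.0852)(8.08)(0.288) = 0.1983 kg·m²/s.
L_i = +I_p ω_p + m v R = +(0.1348)(3.24) + 0.1983 = 0.6350 kg·m²/s.
After sticking, I_f = I_p + m R² = 0.1348 + (0.0852)(0.288)² = 0.1419 kg·m².
ω_f = L_i / I_f = 0.6350 / 0.1419 = 4.476 rad/s.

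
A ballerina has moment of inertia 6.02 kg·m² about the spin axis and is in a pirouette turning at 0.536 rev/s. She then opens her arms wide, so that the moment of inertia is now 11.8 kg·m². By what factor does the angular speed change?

Angular momentum about the spin axis is conserved since the torque about it is zero.
ω₂/ω₁ = I₁/I₂ = 6.020 / 11.80 = 0.5102.

ω₂/ω₁ ≈ 0.510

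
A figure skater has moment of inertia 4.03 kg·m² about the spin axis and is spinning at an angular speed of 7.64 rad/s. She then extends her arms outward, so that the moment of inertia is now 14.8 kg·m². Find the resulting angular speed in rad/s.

No external torque acts about the spin axis, so angular momentum is conserved.
ω₂ = I₁ω₁ / I₂ = (4.030)(7.64 rad/s) / (14.80) = 2.080 rad/s.

ω₂ ≈ 2.08 rad/s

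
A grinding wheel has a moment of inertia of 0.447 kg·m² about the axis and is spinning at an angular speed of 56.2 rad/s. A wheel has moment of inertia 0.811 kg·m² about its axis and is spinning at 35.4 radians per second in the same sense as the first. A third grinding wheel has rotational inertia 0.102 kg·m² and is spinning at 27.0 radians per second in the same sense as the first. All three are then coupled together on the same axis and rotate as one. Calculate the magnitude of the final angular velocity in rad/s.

The coupling torques are internal; angular momentum about the shared axis is conserved.
Taking A's sense as positive: L = (0.4470)(56.2) + (0.8110)(35.4) + (0.1020)(27.0) = 56.58 kg·m²·rad/s.
Combined I = 0.4470 + 0.8110 + 0.1020 = 1.360 kg·m².
ω_f = L / I = 56.58 / 1.360 = 41.61 rad/s.

|ω_f| ≈ 41.6 rad/s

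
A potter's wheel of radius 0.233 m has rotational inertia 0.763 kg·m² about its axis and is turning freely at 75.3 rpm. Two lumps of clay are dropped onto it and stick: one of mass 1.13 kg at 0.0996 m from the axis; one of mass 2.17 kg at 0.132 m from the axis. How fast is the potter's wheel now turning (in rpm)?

ω_f ≈ 70.8 rpm

The added mass arrives with no angular momentum about the axis, and any external torque about the axis is negligible, so the system's angular momentum is conserved.
Added inertia Σmr² = (1.13)(0.0996)² + (2.17)(0.132)² = 0.04902 kg·m²; I_f = 0.7630 + 0.04902 = 0.8120 kg·m².
ω_f = I_p ω_i / I_f = (0.7630)(75.3) / 0.8120 = 70.75 rpm.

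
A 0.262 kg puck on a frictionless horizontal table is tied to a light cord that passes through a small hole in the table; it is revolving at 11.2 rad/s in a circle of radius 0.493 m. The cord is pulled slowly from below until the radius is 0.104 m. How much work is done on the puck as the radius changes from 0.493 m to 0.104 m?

No torque about the axis ⇒ m r₁² ω₁ = m r₂² ω₂.
ω₂ = ω₁ (r₁/r₂)² = (11.2)(0.493/0.104)² = 251.7 rad/s.
W = ΔKE = ½m(v₂² − v₁²) = 85.75 J.

W ≈ 85.8 J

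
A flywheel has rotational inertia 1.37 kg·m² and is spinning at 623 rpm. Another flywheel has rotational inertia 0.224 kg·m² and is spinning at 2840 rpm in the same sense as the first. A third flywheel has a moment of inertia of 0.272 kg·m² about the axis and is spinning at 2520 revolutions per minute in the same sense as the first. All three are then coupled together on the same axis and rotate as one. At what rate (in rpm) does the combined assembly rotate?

|ω_f| ≈ 1170 rpm

No external torque acts about the common axis, so total angular momentum is conserved.
Taking A's sense as positive: L = (1.370)(623) + (0.2240)(2840) + (0.2720)(2520) = 2175 kg·m²·rpm.
Combined I = 1.370 + 0.2240 + 0.2720 = 1.866 kg·m².
ω_f = L / I = 2175 / 1.866 = 1166 rpm.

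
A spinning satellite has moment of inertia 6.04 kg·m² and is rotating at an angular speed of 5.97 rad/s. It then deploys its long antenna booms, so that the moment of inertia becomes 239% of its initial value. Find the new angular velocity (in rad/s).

ω₂ ≈ 2.50 rad/s

No external torque acts about the spin axis, so angular momentum is conserved.
I₂ = 2.39 × 6.04 = 14.44 kg·m².
ω₂ = I₁ω₁ / I₂ = (6.040)(5.97 rad/s) / (14.44) = 2.498 rad/s.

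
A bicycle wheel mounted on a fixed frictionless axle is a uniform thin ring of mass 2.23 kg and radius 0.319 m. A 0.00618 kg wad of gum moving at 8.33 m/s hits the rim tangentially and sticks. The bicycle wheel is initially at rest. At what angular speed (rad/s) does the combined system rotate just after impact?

|ω_f| ≈ 0.0722 rad/s

The axle reaction passes through the axle and exerts no torque about it; angular momentum about the axle is conserved through the impact.
I_p = (2.23)(0.319)² = 0.2269 kg·m². Taking the sense of the wad of gum's angular momentum as positive, L_{wad} = m v R = (0.00618)(8.33)(0.319) = 0.01642 kg·m²/s.
L_i = 0 + 0.01642 = 0.01642 kg·m²/s.
After sticking, I_f = I_p + m R² = 0.2269 + (0.00618)(0.319)² = 0.2276 kg·m².
ω_f = L_i / I_f = 0.01642 / 0.2276 = 0.07217 rad/s.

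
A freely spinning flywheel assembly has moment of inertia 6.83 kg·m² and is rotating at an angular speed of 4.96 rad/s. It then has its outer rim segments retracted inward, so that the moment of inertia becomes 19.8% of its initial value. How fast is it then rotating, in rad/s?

With no external torque about the axis, L is conserved: I₁ω₁ = I₂ω₂.
I₂ = 0.198 × 6.83 = 1.352 kg·m².
ω₂ = I₁ω₁ / I₂ = (6.830)(4.96 rad/s) / (1.352) = 25.05 rad/s.

ω₂ ≈ 25.1 rad/s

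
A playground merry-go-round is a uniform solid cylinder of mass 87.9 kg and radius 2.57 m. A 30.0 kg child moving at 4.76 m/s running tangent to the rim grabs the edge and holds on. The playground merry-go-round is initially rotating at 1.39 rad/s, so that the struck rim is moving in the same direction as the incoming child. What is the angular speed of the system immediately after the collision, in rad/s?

|ω_f| ≈ 1.58 rad/s

The axle reaction passes through the axle and exerts no torque about it; angular momentum about the axle is conserved through the impact.
I_p = ½(87.9)(2.57)² = 290.3 kg·m². Taking the sense of the child's angular momentum as positive, L_{child} = m v R = (30.0)(4.76)(2.57) = 367.0 kg·m²/s.
L_i = +I_p ω_p + m v R = +(290.3)(1.39) + 367.0 = 770.5 kg·m²/s.
After sticking, I_f = I_p + m R² = 290.3 + (30.0)(2.57)² = 488.4 kg·m².
ω_f = L_i / I_f = 770.5 / 488.4 = 1.577 rad/s.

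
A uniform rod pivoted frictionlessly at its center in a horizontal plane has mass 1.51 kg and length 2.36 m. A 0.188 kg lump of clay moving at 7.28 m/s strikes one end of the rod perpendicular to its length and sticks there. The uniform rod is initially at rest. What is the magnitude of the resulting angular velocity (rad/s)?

|ω_f| ≈ 1.68 rad/s

About the pivot the impulsive forces during the collision are internal, so angular momentum about that axis is conserved.
I_p = (1/12)(1.51)(2.36)² = 0.7008 kg·m². Taking the sense of the lump of clay's angular momentum as positive, L_{lump} = m v R = (0.188)(7.28)(2.36/2) = 1.615 kg·m²/s.
L_i = 0 + 1.615 = 1.615 kg·m²/s.
After sticking, I_f = I_p + m R² = 0.7008 + (0.188)(2.36/2)² = 0.9626 kg·m².
ω_f = L_i / I_f = 1.615 / 0.9626 = 1.678 rad/s.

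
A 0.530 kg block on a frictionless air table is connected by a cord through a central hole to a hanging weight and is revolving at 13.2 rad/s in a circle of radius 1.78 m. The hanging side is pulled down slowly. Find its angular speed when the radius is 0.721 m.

The constraining force is radial, so m r² ω about the center is conserved.
ω₂ = ω₁ (r₁/r₂)² = (13.2)(1.78/0.721)² = 80.45 rad/s.

ω₂ ≈ 80.5 rad/s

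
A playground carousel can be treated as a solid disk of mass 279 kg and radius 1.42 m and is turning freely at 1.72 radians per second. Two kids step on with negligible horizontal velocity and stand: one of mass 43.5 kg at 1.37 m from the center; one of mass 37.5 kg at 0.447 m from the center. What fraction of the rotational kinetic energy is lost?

The added mass arrives with no angular momentum about the center, and any external torque about the center is negligible, so the system's angular momentum is conserved.
I_p = ½(279)(1.42)² = 281.3 kg·m².
Added inertia Σmr² = (43.5)(1.37)² + (37.5)(0.447)² = 89.14 kg·m²; I_f = 281.3 + 89.14 = 370.4 kg·m².
ω_f = I_p ω_i / I_f = (281.3)(1.72) / 370.4 = 1.306 rad/s.
KE_i = ½(281.3)(1.720 rad/s)² = 416.1 J; KE_f = ½(370.4)(1.306)² = 316.0 J.
Fraction lost = 0.2406.

fraction ≈ 0.241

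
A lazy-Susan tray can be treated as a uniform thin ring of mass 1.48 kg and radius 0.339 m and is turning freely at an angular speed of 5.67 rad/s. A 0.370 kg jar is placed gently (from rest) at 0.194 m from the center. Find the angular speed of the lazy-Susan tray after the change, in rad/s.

The added mass arrives with no angular momentum about the center, and any external torque about the center is negligible, so the system's angular momentum is conserved.
I_p = (1.48)(0.339)² = 0.1701 kg·m².
Added inertia Σmr² = (0.370)(0.194)² = 0.01393 kg·m²; I_f = 0.1701 + 0.01393 = 0.1840 kg·m².
ω_f = I_p ω_i / I_f = (0.1701)(5.67) / 0.1840 = 5.241 rad/s.

ω_f ≈ 5.24 rad/s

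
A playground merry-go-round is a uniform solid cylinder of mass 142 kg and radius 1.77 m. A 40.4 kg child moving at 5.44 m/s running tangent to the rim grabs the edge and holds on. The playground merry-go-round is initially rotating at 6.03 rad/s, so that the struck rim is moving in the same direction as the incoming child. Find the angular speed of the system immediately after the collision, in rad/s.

|ω_f| ≈ 4.96 rad/s

The axle reaction passes through the axle and exerts no torque about it; angular momentum about the axle is conserved through the impact.
I_p = ½(142)(1.77)² = 222.4 kg·m². Taking the sense of the child's angular momentum as positive, L_{child} = m v R = (40.4)(5.44)(1.77) = 389.0 kg·m²/s.
L_i = +I_p ω_p + m v R = +(222.4)(6.03) + 389.0 = 1730 kg·m²/s.
After sticking, I_f = I_p + m R² = 222.4 + (40.4)(1.77)² = 349.0 kg·m².
ω_f = L_i / I_f = 1730 / 349.0 = 4.958 rad/s.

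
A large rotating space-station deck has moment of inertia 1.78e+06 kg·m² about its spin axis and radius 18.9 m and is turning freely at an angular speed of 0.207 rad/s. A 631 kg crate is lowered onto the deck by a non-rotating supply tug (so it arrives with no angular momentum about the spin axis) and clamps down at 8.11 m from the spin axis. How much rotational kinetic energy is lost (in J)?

energy lost ≈ 869 J

The added mass arrives with no angular momentum about the spin axis, and any external torque about the spin axis is negligible, so the system's angular momentum is conserved.
Added inertia Σmr² = (631)(8.11)² = 41500 kg·m²; I_f = 1.780e+06 + 41500 = 1.822e+06 kg·m².
ω_f = I_p ω_i / I_f = (1.780e+06)(0.207) / 1.822e+06 = 0.2023 rad/s.
KE_i = ½(1.780e+06)(0.2070 rad/s)² = 38140 J; KE_f = ½(1.822e+06)(0.2023)² = 37270 J.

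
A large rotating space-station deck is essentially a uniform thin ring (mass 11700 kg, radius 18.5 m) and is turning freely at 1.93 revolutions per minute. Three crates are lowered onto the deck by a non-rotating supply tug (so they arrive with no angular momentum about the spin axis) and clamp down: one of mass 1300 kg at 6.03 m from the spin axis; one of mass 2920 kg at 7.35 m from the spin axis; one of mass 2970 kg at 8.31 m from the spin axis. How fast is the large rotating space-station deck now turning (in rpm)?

ω_f ≈ 1.75 rpm

No external torque acts about the spin axis; L_before = L_after.
I_p = (11700)(18.5)² = 4.004e+06 kg·m².
Added inertia Σmr² = (1300)(6.03)² + (2920)(7.35)² + (2970)(8.31)² = 4.101e+05 kg·m²; I_f = 4.004e+06 + 4.101e+05 = 4.414e+06 kg·m².
ω_f = I_p ω_i / I_f = (4.004e+06)(1.93) / 4.414e+06 = 1.751 rpm.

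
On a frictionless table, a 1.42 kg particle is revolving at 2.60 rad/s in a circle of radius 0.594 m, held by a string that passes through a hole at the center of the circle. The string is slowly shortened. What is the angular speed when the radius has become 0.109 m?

No torque about the axis ⇒ m r₁² ω₁ = m r₂² ω₂.
ω₂ = ω₁ (r₁/r₂)² = (2.60)(0.594/0.109)² = 77.21 rad/s.

ω₂ ≈ 77.2 rad/s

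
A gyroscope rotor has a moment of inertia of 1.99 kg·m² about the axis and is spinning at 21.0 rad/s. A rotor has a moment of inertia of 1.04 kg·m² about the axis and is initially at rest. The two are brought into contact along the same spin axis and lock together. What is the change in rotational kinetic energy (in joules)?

No external torque acts about the common axis, so total angular momentum is conserved.
Taking A's sense as positive: L = (1.990)(21.0) = 41.79 kg·m²·rad/s.
Combined I = 1.990 + 1.040 = 3.030 kg·m².
ω_f = L / I = 41.79 / 3.030 = 13.79 rad/s.
KE_i = ½ΣIω² = 438.8 J; KE_f = ½(3.030)(13.79)² = 288.2 J.

ΔKE ≈ -151 J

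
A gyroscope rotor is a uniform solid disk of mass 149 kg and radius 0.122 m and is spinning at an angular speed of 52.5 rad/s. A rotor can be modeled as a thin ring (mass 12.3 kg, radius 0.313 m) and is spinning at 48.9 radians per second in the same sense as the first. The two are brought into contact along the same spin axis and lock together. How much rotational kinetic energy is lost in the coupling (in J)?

ΔKE lost ≈ 3.74 J

No external torque acts about the common axis, so total angular momentum is conserved.
Moments of inertia: I_A = ½(149)(0.122)² = 1.109 kg·m²; I_B = (12.3)(0.313)² = 1.205 kg·m².
Taking A's sense as positive: L = (1.109)(52.5) + (1.205)(48.9) = 117.1 kg·m²·rad/s.
Combined I = 1.109 + 1.205 = 2.314 kg·m².
ω_f = L / I = 117.1 / 2.314 = 50.63 rad/s.
KE_i = ½ΣIω² = 2969 J; KE_f = ½(2.314)(50.63)² = 2965 J.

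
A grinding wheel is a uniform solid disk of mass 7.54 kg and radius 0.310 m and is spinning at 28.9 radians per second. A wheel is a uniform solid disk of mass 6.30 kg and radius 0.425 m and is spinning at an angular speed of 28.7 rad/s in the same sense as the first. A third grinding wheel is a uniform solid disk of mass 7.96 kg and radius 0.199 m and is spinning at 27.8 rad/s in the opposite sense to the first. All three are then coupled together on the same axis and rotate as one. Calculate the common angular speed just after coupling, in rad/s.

|ω_f| ≈ 20.6 rad/s

The coupling torques are internal; angular momentum about the shared axis is conserved.
Moments of inertia: I_A = ½(7.54)(0.310)² = 0.3623 kg·m²; I_B = ½(6.30)(0.425)² = 0.5690 kg·m²; I_C = ½(7.96)(0.199)² = 0.1576 kg·m².
Taking A's sense as positive: L = (0.3623)(28.9) + (0.5690)(28.7) − (0.1576)(27.8) = 22.42 kg·m²·rad/s.
Combined I = 0.3623 + 0.5690 + 0.1576 = 1.089 kg·m².
ω_f = L / I = 22.42 / 1.089 = 20.59 rad/s.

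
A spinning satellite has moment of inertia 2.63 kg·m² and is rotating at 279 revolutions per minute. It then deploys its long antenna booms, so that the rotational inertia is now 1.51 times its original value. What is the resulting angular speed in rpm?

ω₂ ≈ 185 rpm

Angular momentum about the spin axis is conserved since the torque about it is zero.
I₂ = 1.51 × 2.63 = 3.971 kg·m².
ω₂ = I₁ω₁ / I₂ = (2.630)(279 rpm) / (3.971) = 184.8 rpm.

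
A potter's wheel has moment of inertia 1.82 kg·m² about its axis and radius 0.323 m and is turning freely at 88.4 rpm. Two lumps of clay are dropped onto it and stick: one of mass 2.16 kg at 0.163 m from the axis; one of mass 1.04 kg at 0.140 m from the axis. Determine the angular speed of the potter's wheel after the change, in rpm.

The added mass arrives with no angular momentum about the axis, and any external torque about the axis is negligible, so the system's angular momentum is conserved.
Added inertia Σmr² = (2.16)(0.163)² + (1.04)(0.140)² = 0.07777 kg·m²; I_f = 1.820 + 0.07777 = 1.898 kg·m².
ω_f = I_p ω_i / I_f = (1.820)(88.4) / 1.898 = 84.78 rpm.

ω_f ≈ 84.8 rpm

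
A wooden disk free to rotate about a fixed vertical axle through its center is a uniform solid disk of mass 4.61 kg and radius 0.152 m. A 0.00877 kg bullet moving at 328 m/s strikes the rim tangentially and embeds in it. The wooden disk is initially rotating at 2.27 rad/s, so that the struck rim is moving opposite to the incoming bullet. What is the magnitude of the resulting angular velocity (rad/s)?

|ω_f| ≈ 5.92 rad/s

About the axle the impulsive forces during the collision are internal, so angular momentum about that axis is conserved.
I_p = ½(4.61)(0.152)² = 0.05325 kg·m². Taking the sense of the bullet's angular momentum as positive, L_{bullet} = m v R = (0.00877)(328)(0.152) = 0.4372 kg·m²/s.
L_i = −I_p ω_p + m v R = −(0.05325)(2.27) + 0.4372 = 0.3163 kg·m²/s.
After sticking, I_f = I_p + m R² = 0.05325 + (0.00877)(0.152)² = 0.05346 kg·m².
ω_f = L_i / I_f = 0.3163 / 0.05346 = 5.918 rad/s.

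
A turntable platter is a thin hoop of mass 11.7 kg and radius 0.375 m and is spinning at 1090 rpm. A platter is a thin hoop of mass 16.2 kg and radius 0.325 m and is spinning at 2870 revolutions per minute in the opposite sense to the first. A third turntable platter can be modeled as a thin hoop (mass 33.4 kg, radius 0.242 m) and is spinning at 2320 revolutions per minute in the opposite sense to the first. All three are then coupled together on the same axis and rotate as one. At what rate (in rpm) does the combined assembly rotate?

|ω_f| ≈ 1440 rpm

No external torque acts about the common axis, so total angular momentum is conserved.
Moments of inertia: I_A = (11.7)(0.375)² = 1.645 kg·m²; I_B = (16.2)(0.325)² = 1.711 kg·m²; I_C = (33.4)(0.242)² = 1.956 kg·m².
Taking A's sense as positive: L = (1.645)(1090) − (1.711)(2870) − (1.956)(2320) = -7656 kg·m²·rpm.
Combined I = 1.645 + 1.711 + 1.956 = 5.312 kg·m².
ω_f = L / I = -7656 / 5.312 = -1441 rpm.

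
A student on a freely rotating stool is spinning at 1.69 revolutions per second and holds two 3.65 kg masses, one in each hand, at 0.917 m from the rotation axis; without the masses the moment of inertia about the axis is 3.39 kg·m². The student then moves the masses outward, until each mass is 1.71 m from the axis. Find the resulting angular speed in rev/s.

ω₂ ≈ 0.651 rev/s

Angular momentum about the spin axis is conserved since the torque about it is zero.
I₁ = 3.39 + 2(3.65)(0.917)² = 9.528 kg·m²; I₂ = 3.39 + 2(3.65)(1.71)² = 24.74 kg·m².
ω₂ = I₁ω₁ / I₂ = (9.528)(1.69 rev/s) / (24.74) = 0.6510 rev/s.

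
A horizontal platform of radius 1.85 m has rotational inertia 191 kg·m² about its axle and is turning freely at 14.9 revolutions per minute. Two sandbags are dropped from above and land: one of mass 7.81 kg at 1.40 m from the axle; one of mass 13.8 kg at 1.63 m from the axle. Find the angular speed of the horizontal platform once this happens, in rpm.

ω_f ≈ 11.7 rpm

No external torque acts about the axle; L_before = L_after.
Added inertia Σmr² = (7.81)(1.40)² + (13.8)(1.63)² = 51.97 kg·m²; I_f = 191.0 + 51.97 = 243.0 kg·m².
ω_f = I_p ω_i / I_f = (191.0)(14.9) / 243.0 = 11.71 rpm.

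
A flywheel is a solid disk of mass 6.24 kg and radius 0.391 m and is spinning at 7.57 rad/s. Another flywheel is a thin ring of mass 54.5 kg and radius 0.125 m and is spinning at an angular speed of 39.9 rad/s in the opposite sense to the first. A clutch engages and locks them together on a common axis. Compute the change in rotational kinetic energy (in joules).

No external torque acts about the common axis, so total angular momentum is conserved.
Moments of inertia: I_A = ½(6.24)(0.391)² = 0.4770 kg·m²; I_B = (54.5)(0.125)² = 0.8516 kg·m².
Taking A's sense as positive: L = (0.4770)(7.57) − (0.8516)(39.9) = -30.37 kg·m²·rad/s.
Combined I = 0.4770 + 0.8516 = 1.329 kg·m².
ω_f = L / I = -30.37 / 1.329 = -22.86 rad/s.
KE_i = ½ΣIω² = 691.5 J; KE_f = ½(1.329)(22.86)² = 347.0 J.

ΔKE ≈ -344 J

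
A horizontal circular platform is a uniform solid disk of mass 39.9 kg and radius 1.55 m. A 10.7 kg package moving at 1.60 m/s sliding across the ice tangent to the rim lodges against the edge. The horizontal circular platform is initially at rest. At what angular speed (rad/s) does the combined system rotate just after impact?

|ω_f| ≈ 0.360 rad/s

About the central axle the impulsive forces during the collision are internal, so angular momentum about that axis is conserved.
I_p = ½(39.9)(1.55)² = 47.93 kg·m². Taking the sense of the package's angular momentum as positive, L_{package} = m v R = (10.7)(1.60)(1.55) = 26.54 kg·m²/s.
L_i = 0 + 26.54 = 26.54 kg·m²/s.
After sticking, I_f = I_p + m R² = 47.93 + (10.7)(1.55)² = 73.64 kg·m².
ω_f = L_i / I_f = 26.54 / 73.64 = 0.3604 rad/s.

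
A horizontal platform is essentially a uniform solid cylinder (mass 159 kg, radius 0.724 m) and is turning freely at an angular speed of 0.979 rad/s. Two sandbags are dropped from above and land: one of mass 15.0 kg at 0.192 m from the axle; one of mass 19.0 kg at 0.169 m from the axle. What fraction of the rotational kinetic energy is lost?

fraction ≈ 0.0256

The added mass arrives with no angular momentum about the axle, and any external torque about the axle is negligible, so the system's angular momentum is conserved.
I_p = ½(159)(0.724)² = 41.67 kg·m².
Added inertia Σmr² = (15.0)(0.192)² + (19.0)(0.169)² = 1.096 kg·m²; I_f = 41.67 + 1.096 = 42.77 kg·m².
ω_f = I_p ω_i / I_f = (41.67)(0.979) / 42.77 = 0.9539 rad/s.
KE_i = ½(41.67)(0.9790 rad/s)² = 19.97 J; KE_f = ½(42.77)(0.9539)² = 19.46 J.
Fraction lost = 0.02562.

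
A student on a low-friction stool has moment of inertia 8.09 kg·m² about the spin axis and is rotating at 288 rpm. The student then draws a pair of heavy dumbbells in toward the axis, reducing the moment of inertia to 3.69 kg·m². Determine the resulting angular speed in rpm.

ω₂ ≈ 631 rpm

Angular momentum about the spin axis is conserved since the torque about it is zero.
ω₂ = I₁ω₁ / I₂ = (8.090)(288 rpm) / (3.690) = 631.4 rpm.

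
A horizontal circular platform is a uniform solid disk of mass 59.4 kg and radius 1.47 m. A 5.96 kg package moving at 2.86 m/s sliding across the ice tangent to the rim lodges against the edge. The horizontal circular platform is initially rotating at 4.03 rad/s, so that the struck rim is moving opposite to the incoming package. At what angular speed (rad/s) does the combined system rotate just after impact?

The axle reaction passes through the central axle and exerts no torque about it; angular momentum about the central axle is conserved through the impact.
I_p = ½(59.4)(1.47)² = 64.18 kg·m². Taking the sense of the package's angular momentum as positive, L_{package} = m v R = (5.96)(2.86)(1.47) = 25.06 kg·m²/s.
L_i = −I_p ω_p + m v R = −(64.18)(4.03) + 25.06 = -233.6 kg·m²/s.
After sticking, I_f = I_p + m R² = 64.18 + (5.96)(1.47)² = 77.06 kg·m².
ω_f = L_i / I_f = -233.6 / 77.06 = -3.031 rad/s.

|ω_f| ≈ 3.03 rad/s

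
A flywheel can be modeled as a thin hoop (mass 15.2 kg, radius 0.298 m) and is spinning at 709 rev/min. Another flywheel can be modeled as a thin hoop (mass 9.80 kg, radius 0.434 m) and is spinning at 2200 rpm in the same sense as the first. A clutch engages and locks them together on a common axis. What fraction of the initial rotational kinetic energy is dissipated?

No external torque acts about the common axis, so total angular momentum is conserved.
Moments of inertia: I_A = (15.2)(0.298)² = 1.350 kg·m²; I_B = (9.80)(0.434)² = 1.846 kg·m².
Taking A's sense as positive: L = (1.350)(709) + (1.846)(2200) = 5018 kg·m²·rpm.
Combined I = 1.350 + 1.846 = 3.196 kg·m².
ω_f = L / I = 5018 / 3.196 = 1570 rpm.
KE_i = ½ΣIω² = 52710 J; KE_f = ½(3.196)(164.4)² = 43200 J.
Fraction dissipated = (KE_i − KE_f)/KE_i = 0.1803.

fraction ≈ 0.180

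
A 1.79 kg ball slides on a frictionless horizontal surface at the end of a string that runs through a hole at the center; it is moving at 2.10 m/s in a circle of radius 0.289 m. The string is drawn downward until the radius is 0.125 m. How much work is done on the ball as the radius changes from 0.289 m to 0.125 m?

The only horizontal force on the mass is along the cord (radial), so it exerts no torque about the hole and angular momentum m v r is conserved.
v₂ = v₁ r₁ / r₂ = (2.10)(0.289) / (0.125) = 4.855 m/s.
W = ΔKE = ½m(v₂² − v₁²) = 17.15 J.

W ≈ 17.2 J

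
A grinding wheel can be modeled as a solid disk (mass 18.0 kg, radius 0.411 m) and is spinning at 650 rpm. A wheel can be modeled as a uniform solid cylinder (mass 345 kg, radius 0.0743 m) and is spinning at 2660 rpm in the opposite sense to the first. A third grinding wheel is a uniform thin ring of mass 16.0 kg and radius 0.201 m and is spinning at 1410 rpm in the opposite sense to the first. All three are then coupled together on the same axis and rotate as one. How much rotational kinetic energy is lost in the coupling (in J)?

ΔKE lost ≈ 36900 J

The coupling torques are internal; angular momentum about the shared axis is conserved.
Moments of inertia: I_A = ½(18.0)(0.411)² = 1.520 kg·m²; I_B = ½(345)(0.0743)² = 0.9523 kg·m²; I_C = (16.0)(0.201)² = 0.6464 kg·m².
Taking A's sense as positive: L = (1.520)(650) − (0.9523)(2660) − (0.6464)(1410) = -2456 kg·m²·rpm.
Combined I = 1.520 + 0.9523 + 0.6464 = 3.119 kg·m².
ω_f = L / I = -2456 / 3.119 = -787.5 rpm.
KE_i = ½ΣIω² = 47510 J; KE_f = ½(3.119)(82.47)² = 10610 J.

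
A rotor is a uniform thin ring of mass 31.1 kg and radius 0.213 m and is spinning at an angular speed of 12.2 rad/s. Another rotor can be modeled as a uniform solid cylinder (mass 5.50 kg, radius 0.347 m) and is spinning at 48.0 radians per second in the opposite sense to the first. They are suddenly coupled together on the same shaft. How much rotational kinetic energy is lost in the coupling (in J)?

The coupling torques are internal; angular momentum about the shared axis is conserved.
Moments of inertia: I_A = (31.1)(0.213)² = 1.411 kg·m²; I_B = ½(5.50)(0.347)² = 0.3311 kg·m².
Taking A's sense as positive: L = (1.411)(12.2) − (0.3311)(48.0) = 1.320 kg·m²·rad/s.
Combined I = 1.411 + 0.3311 = 1.742 kg·m².
ω_f = L / I = 1.320 / 1.742 = 0.7577 rad/s.
KE_i = ½ΣIω² = 486.5 J; KE_f = ½(1.742)(0.7577)² = 0.5000 J.

ΔKE lost ≈ 486 J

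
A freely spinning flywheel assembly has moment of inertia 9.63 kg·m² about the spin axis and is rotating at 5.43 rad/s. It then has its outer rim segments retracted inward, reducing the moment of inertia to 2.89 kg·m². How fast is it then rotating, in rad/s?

Angular momentum about the spin axis is conserved since the torque about it is zero.
ω₂ = I₁ω₁ / I₂ = (9.630)(5.43 rad/s) / (2.890) = 18.09 rad/s.

ω₂ ≈ 18.1 rad/s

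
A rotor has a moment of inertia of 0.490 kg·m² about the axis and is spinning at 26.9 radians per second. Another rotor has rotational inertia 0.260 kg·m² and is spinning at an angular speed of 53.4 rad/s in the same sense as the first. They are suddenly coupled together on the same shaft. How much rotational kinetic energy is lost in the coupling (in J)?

The coupling torques are internal; angular momentum about the shared axis is conserved.
Taking A's sense as positive: L = (0.4900)(26.9) + (0.2600)(53.4) = 27.06 kg·m²·rad/s.
Combined I = 0.4900 + 0.2600 = 0.7500 kg·m².
ω_f = L / I = 27.06 / 0.7500 = 36.09 rad/s.
KE_i = ½ΣIω² = 548.0 J; KE_f = ½(0.7500)(36.09)² = 488.3 J.

ΔKE lost ≈ 59.6 J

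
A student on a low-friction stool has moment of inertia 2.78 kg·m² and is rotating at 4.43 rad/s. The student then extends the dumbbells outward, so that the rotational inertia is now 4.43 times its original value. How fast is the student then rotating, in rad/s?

ω₂ ≈ 1.00 rad/s

Angular momentum about the spin axis is conserved since the torque about it is zero.
I₂ = 4.43 × 2.78 = 12.32 kg·m².
ω₂ = I₁ω₁ / I₂ = (2.780)(4.43 rad/s) / (12.32) = 1.000 rad/s.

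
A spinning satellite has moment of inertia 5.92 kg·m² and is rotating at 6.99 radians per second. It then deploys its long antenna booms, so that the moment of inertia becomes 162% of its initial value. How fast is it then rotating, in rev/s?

ω₂ ≈ 0.687 rev/s

No external torque acts about the spin axis, so angular momentum is conserved.
I₂ = 1.62 × 5.92 = 9.590 kg·m².
ω₂ = I₁ω₁ / I₂ = (5.920)(6.99 rad/s) / (9.590) = 4.315 rad/s = 0.6867 rev/s.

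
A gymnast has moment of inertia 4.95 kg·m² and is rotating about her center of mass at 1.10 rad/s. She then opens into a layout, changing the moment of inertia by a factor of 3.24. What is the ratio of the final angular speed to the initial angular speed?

ω₂/ω₁ ≈ 0.309

With no external torque about the axis, L is conserved: I₁ω₁ = I₂ω₂.
I₂ = 3.24 × 4.95 = 16.04 kg·m².
ω₂/ω₁ = I₁/I₂ = 4.950 / 16.04 = 0.3086.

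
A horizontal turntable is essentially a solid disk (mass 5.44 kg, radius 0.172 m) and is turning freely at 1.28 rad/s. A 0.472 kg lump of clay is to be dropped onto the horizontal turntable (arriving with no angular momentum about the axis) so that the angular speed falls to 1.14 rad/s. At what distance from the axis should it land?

r ≈ 0.145 m

The added mass arrives with no angular momentum about the axis, and any external torque about the axis is negligible, so the system's angular momentum is conserved.
I_p = ½(5.44)(0.172)² = 0.08047 kg·m².
I_p ω_i = (I_p + m r²) ω_f ⇒ m r² = I_p(ω_i/ω_f − 1) = 0.08047(1.28/1.14 − 1) = 0.009882 kg·m².
r = √(0.009882/0.472) = 0.1447 m.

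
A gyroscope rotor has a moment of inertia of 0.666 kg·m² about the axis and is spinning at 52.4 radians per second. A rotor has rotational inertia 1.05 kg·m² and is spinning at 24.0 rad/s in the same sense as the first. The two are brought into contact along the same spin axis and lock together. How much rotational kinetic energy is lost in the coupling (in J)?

ΔKE lost ≈ 164 J

No external torque acts about the common axis, so total angular momentum is conserved.
Taking A's sense as positive: L = (0.6660)(52.4) + (1.050)(24.0) = 60.10 kg·m²·rad/s.
Combined I = 0.6660 + 1.050 = 1.716 kg·m².
ω_f = L / I = 60.10 / 1.716 = 35.02 rad/s.
KE_i = ½ΣIω² = 1217 J; KE_f = ½(1.716)(35.02)² = 1052 J.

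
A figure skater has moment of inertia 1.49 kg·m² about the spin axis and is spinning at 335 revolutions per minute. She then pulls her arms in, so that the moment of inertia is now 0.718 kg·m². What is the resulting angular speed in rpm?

No external torque acts about the spin axis, so angular momentum is conserved.
ω₂ = I₁ω₁ / I₂ = (1.490)(335 rpm) / (0.7180) = 695.2 rpm.

ω₂ ≈ 695 rpm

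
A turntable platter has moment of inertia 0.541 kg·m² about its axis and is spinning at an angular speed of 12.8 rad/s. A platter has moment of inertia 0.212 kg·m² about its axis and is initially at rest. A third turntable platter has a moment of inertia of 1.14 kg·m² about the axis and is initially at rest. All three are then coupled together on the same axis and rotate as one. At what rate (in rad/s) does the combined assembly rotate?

|ω_f| ≈ 3.66 rad/s

The coupling torques are internal; angular momentum about the shared axis is conserved.
Taking A's sense as positive: L = (0.5410)(12.8) = 6.925 kg·m²·rad/s.
Combined I = 0.5410 + 0.2120 + 1.140 = 1.893 kg·m².
ω_f = L / I = 6.925 / 1.893 = 3.658 rad/s.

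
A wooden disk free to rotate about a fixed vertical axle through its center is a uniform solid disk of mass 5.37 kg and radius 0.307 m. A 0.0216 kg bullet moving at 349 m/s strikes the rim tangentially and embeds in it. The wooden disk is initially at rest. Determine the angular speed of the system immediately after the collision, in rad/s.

|ω_f| ≈ 9.07 rad/s

About the axle the impulsive forces during the collision are internal, so angular momentum about that axis is conserved.
I_p = ½(5.37)(0.307)² = 0.2531 kg·m². Taking the sense of the bullet's angular momentum as positive, L_{bullet} = m v R = (0.0216)(349)(0.307) = 2.314 kg·m²/s.
L_i = 0 + 2.314 = 2.314 kg·m²/s.
After sticking, I_f = I_p + m R² = 0.2531 + (0.0216)(0.307)² = 0.2551 kg·m².
ω_f = L_i / I_f = 2.314 / 0.2551 = 9.072 rad/s.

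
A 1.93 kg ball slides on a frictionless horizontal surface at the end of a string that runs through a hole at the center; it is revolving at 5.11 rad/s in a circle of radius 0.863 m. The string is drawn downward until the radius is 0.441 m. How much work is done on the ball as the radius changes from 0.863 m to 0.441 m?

No torque about the axis ⇒ m r₁² ω₁ = m r₂² ω₂.
ω₂ = ω₁ (r₁/r₂)² = (5.11)(0.863/0.441)² = 19.57 rad/s.
W = ΔKE = ½m(v₂² − v₁²) = 53.10 J.

W ≈ 53.1 J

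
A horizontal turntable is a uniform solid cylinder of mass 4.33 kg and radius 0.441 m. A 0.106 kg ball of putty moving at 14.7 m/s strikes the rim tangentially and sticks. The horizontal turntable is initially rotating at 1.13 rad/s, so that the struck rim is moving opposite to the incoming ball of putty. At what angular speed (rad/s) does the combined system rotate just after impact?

|ω_f| ≈ 0.479 rad/s

The axle reaction passes through the axle and exerts no torque about it; angular momentum about the axle is conserved through the impact.
I_p = ½(4.33)(0.441)² = 0.4211 kg·m². Taking the sense of the ball of putty's angular momentum as positive, L_{ball} = m v R = (0.106)(14.7)(0.441) = 0.6872 kg·m²/s.
L_i = −I_p ω_p + m v R = −(0.4211)(1.13) + 0.6872 = 0.2114 kg·m²/s.
After sticking, I_f = I_p + m R² = 0.4211 + (0.106)(0.441)² = 0.4417 kg·m².
ω_f = L_i / I_f = 0.2114 / 0.4417 = 0.4786 rad/s.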